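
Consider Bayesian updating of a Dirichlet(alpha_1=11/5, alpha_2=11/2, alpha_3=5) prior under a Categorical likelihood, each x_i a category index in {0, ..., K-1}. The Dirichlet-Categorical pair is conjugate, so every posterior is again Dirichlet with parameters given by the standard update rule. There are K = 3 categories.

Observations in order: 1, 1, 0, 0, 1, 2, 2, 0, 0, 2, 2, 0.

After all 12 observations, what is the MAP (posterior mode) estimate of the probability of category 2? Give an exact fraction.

80/217

obs 1: x=1 → posterior Dirichlet(11/5, 13/2, 5)
obs 2: x=1 → posterior Dirichlet(11/5, 15/2, 5)
obs 3: x=0 → posterior Dirichlet(16/5, 15/2, 5)
obs 4: x=0 → posterior Dirichlet(21/5, 15/2, 5)
obs 5: x=1 → posterior Dirichlet(21/5, 17/2, 5)
obs 6: x=2 → posterior Dirichlet(21/5, 17/2, 6)
obs 7: x=2 → posterior Dirichlet(21/5, 17/2, 7)
obs 8: x=0 → posterior Dirichlet(26/5, 17/2, 7)
obs 9: x=0 → posterior Dirichlet(31/5, 17/2, 7)
obs 10: x=2 → posterior Dirichlet(31/5, 17/2, 8)
obs 11: x=2 → posterior Dirichlet(31/5, 17/2, 9)
obs 12: x=0 → posterior Dirichlet(36/5, 17/2, 9)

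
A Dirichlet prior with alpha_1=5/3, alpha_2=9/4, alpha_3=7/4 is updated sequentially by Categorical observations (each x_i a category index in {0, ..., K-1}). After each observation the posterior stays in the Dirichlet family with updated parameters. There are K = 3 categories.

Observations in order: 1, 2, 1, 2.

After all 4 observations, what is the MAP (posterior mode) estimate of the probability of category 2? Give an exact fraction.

obs 1: x=1 → posterior Dirichlet(5/3, 13/4, 7/4)
obs 2: x=2 → posterior Dirichlet(5/3, 13/4, 11/4)
obs 3: x=1 → posterior Dirichlet(5/3, 17/4, 11/4)
obs 4: x=2 → posterior Dirichlet(5/3, 17/4, 15/4)

33/80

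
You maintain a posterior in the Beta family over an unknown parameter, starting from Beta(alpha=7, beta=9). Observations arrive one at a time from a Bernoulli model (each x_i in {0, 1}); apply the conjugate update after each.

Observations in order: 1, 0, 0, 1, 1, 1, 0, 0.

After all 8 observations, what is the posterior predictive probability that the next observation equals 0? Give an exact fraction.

obs 1: x=1 → posterior Beta(8, 9)
obs 2: x=0 → posterior Beta(8, 10)
obs 3: x=0 → posterior Beta(8, 11)
obs 4: x=1 → posterior Beta(9, 11)
obs 5: x=1 → posterior Beta(10, 11)
obs 6: x=1 → posterior Beta(11, 11)
obs 7: x=0 → posterior Beta(11, 12)
obs 8: x=0 → posterior Beta(11, 13)

13/24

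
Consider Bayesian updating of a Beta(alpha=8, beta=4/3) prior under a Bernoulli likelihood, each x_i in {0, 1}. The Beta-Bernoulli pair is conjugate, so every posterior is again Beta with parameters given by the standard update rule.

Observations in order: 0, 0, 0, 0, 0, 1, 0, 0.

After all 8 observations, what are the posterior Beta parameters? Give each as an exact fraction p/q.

alpha=9, beta=25/3

obs 1: x=0 → posterior Beta(8, 7/3)
obs 2: x=0 → posterior Beta(8, 10/3)
obs 3: x=0 → posterior Beta(8, 13/3)
obs 4: x=0 → posterior Beta(8, 16/3)
obs 5: x=0 → posterior Beta(8, 19/3)
obs 6: x=1 → posterior Beta(9, 19/3)
obs 7: x=0 → posterior Beta(9, 22/3)
obs 8: x=0 → posterior Beta(9, 25/3)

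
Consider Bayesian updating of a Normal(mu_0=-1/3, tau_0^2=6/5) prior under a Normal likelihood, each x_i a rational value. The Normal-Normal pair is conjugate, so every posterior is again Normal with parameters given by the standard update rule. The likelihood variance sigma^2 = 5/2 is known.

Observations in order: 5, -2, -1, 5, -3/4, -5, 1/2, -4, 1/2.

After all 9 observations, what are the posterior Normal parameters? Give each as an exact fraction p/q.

mu_0=-88/399, tau_0^2=30/133

obs 1: x=5 → posterior Normal(155/111, 30/37)
obs 2: x=-2 → posterior Normal(83/147, 30/49)
obs 3: x=-1 → posterior Normal(47/183, 30/61)
obs 4: x=5 → posterior Normal(227/219, 30/73)
obs 5: x=-3/4 → posterior Normal(40/51, 6/17)
obs 6: x=-5 → posterior Normal(20/291, 30/97)
obs 7: x=1/2 → posterior Normal(38/327, 30/109)
obs 8: x=-4 → posterior Normal(-106/363, 30/121)
obs 9: x=1/2 → posterior Normal(-88/399, 30/133)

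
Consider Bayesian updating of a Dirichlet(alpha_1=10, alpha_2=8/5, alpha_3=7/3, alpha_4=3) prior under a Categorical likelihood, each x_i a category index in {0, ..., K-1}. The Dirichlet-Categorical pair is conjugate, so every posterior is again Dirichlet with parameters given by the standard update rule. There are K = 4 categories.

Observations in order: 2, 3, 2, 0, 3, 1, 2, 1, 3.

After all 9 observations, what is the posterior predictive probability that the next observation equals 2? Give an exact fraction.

80/389

obs 1: x=2 → posterior Dirichlet(10, 8/5, 10/3, 3)
obs 2: x=3 → posterior Dirichlet(10, 8/5, 10/3, 4)
obs 3: x=2 → posterior Dirichlet(10, 8/5, 13/3, 4)
obs 4: x=0 → posterior Dirichlet(11, 8/5, 13/3, 4)
obs 5: x=3 → posterior Dirichlet(11, 8/5, 13/3, 5)
obs 6: x=1 → posterior Dirichlet(11, 13/5, 13/3, 5)
obs 7: x=2 → posterior Dirichlet(11, 13/5, 16/3, 5)
obs 8: x=1 → posterior Dirichlet(11, 18/5, 16/3, 5)
obs 9: x=3 → posterior Dirichlet(11, 18/5, 16/3, 6)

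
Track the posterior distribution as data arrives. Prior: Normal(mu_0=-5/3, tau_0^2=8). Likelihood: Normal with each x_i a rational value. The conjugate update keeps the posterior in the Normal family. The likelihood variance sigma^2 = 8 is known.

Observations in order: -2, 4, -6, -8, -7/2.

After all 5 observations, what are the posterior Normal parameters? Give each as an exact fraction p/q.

obs 1: x=-2 → posterior Normal(-11/6, 4)
obs 2: x=4 → posterior Normal(1/9, 8/3)
obs 3: x=-6 → posterior Normal(-17/12, 2)
obs 4: x=-8 → posterior Normal(-41/15, 8/5)
obs 5: x=-7/2 → posterior Normal(-103/36, 4/3)

mu_0=-103/36, tau_0^2=4/3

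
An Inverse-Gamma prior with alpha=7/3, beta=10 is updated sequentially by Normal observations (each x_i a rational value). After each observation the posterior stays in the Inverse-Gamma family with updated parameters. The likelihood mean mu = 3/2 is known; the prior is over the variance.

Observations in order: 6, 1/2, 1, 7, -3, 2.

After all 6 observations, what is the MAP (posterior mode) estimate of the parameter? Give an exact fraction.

obs 1: x=6 → posterior Inverse-Gamma(17/6, 161/8)
obs 2: x=1/2 → posterior Inverse-Gamma(10/3, 165/8)
obs 3: x=1 → posterior Inverse-Gamma(23/6, 83/4)
obs 4: x=7 → posterior Inverse-Gamma(13/3, 287/8)
obs 5: x=-3 → posterior Inverse-Gamma(29/6, 46)
obs 6: x=2 → posterior Inverse-Gamma(16/3, 369/8)

1107/152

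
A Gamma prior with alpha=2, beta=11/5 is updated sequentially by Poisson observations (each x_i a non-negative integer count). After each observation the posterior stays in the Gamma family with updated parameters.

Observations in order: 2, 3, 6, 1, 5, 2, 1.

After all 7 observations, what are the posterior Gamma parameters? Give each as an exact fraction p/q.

alpha=22, beta=46/5

obs 1: x=2 → posterior Gamma(4, 16/5)
obs 2: x=3 → posterior Gamma(7, 21/5)
obs 3: x=6 → posterior Gamma(13, 26/5)
obs 4: x=1 → posterior Gamma(14, 31/5)
obs 5: x=5 → posterior Gamma(19, 36/5)
obs 6: x=2 → posterior Gamma(21, 41/5)
obs 7: x=1 → posterior Gamma(22, 46/5)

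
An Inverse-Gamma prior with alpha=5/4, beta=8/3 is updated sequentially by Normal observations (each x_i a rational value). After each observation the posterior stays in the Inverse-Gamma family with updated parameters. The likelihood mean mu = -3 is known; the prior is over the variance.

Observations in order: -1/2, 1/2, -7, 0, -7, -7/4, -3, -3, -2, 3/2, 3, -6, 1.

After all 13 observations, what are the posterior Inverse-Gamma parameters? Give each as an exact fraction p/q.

obs 1: x=-1/2 → posterior Inverse-Gamma(7/4, 139/24)
obs 2: x=1/2 → posterior Inverse-Gamma(9/4, 143/12)
obs 3: x=-7 → posterior Inverse-Gamma(11/4, 239/12)
obs 4: x=0 → posterior Inverse-Gamma(13/4, 293/12)
obs 5: x=-7 → posterior Inverse-Gamma(15/4, 389/12)
obs 6: x=-7/4 → posterior Inverse-Gamma(17/4, 3187/96)
obs 7: x=-3 → posterior Inverse-Gamma(19/4, 3187/96)
obs 8: x=-3 → posterior Inverse-Gamma(21/4, 3187/96)
obs 9: x=-2 → posterior Inverse-Gamma(23/4, 3235/96)
obs 10: x=3/2 → posterior Inverse-Gamma(25/4, 4207/96)
obs 11: x=3 → posterior Inverse-Gamma(27/4, 5935/96)
obs 12: x=-6 → posterior Inverse-Gamma(29/4, 6367/96)
obs 13: x=1 → posterior Inverse-Gamma(31/4, 7135/96)

alpha=31/4, beta=7135/96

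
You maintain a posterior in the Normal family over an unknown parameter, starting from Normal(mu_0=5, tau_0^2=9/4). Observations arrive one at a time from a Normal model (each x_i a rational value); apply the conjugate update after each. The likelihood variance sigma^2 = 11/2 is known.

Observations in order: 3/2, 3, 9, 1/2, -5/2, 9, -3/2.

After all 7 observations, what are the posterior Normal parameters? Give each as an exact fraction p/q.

obs 1: x=3/2 → posterior Normal(247/62, 99/62)
obs 2: x=3 → posterior Normal(301/80, 99/80)
obs 3: x=9 → posterior Normal(463/98, 99/98)
obs 4: x=1/2 → posterior Normal(118/29, 99/116)
obs 5: x=-5/2 → posterior Normal(427/134, 99/134)
obs 6: x=9 → posterior Normal(31/8, 99/152)
obs 7: x=-3/2 → posterior Normal(281/85, 99/170)

mu_0=281/85, tau_0^2=99/170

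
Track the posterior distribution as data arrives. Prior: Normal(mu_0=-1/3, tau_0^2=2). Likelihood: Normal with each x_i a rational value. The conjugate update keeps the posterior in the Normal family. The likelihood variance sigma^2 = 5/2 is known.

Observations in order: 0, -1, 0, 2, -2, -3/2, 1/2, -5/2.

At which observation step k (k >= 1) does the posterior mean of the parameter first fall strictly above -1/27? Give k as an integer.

obs 1: x=0 → posterior Normal(-5/27, 10/9)
obs 2: x=-1 → posterior Normal(-17/39, 10/13)
obs 3: x=0 → posterior Normal(-1/3, 10/17)
obs 4: x=2 → posterior Normal(1/9, 10/21)
obs 5: x=-2 → posterior Normal(-17/75, 2/5)
obs 6: x=-3/2 → posterior Normal(-35/87, 10/29)
obs 7: x=1/2 → posterior Normal(-29/99, 10/33)
obs 8: x=-5/2 → posterior Normal(-59/111, 10/37)

k = 4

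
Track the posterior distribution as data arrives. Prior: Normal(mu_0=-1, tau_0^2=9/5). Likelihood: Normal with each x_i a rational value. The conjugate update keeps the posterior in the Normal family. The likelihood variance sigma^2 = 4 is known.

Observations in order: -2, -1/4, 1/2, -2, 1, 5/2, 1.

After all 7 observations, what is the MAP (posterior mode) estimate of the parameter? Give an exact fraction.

obs 1: x=-2 → posterior Normal(-38/29, 36/29)
obs 2: x=-1/4 → posterior Normal(-161/152, 18/19)
obs 3: x=1/2 → posterior Normal(-143/188, 36/47)
obs 4: x=-2 → posterior Normal(-215/224, 9/14)
obs 5: x=1 → posterior Normal(-179/260, 36/65)
obs 6: x=5/2 → posterior Normal(-89/296, 18/37)
obs 7: x=1 → posterior Normal(-53/332, 36/83)

-53/332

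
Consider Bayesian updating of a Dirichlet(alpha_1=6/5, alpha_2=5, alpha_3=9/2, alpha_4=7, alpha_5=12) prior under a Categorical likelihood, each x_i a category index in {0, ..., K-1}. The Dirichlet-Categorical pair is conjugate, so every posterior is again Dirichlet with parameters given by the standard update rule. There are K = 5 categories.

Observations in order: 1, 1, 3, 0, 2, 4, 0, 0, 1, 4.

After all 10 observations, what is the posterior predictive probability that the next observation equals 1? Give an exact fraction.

80/397

obs 1: x=1 → posterior Dirichlet(6/5, 6, 9/2, 7, 12)
obs 2: x=1 → posterior Dirichlet(6/5, 7, 9/2, 7, 12)
obs 3: x=3 → posterior Dirichlet(6/5, 7, 9/2, 8, 12)
obs 4: x=0 → posterior Dirichlet(11/5, 7, 9/2, 8, 12)
obs 5: x=2 → posterior Dirichlet(11/5, 7, 11/2, 8, 12)
obs 6: x=4 → posterior Dirichlet(11/5, 7, 11/2, 8, 13)
obs 7: x=0 → posterior Dirichlet(16/5, 7, 11/2, 8, 13)
obs 8: x=0 → posterior Dirichlet(21/5, 7, 11/2, 8, 13)
obs 9: x=1 → posterior Dirichlet(21/5, 8, 11/2, 8, 13)
obs 10: x=4 → posterior Dirichlet(21/5, 8, 11/2, 8, 14)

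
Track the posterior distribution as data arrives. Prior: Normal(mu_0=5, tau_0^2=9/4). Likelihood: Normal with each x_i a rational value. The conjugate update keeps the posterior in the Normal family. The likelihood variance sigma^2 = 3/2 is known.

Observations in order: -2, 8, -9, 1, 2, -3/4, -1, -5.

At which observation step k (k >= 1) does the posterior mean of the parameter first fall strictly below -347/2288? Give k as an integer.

k = 8

obs 1: x=-2 → posterior Normal(4/5, 9/10)
obs 2: x=8 → posterior Normal(7/2, 9/16)
obs 3: x=-9 → posterior Normal(1/11, 9/22)
obs 4: x=1 → posterior Normal(2/7, 9/28)
obs 5: x=2 → posterior Normal(10/17, 9/34)
obs 6: x=-3/4 → posterior Normal(31/80, 9/40)
obs 7: x=-1 → posterior Normal(19/92, 9/46)
obs 8: x=-5 → posterior Normal(-41/104, 9/52)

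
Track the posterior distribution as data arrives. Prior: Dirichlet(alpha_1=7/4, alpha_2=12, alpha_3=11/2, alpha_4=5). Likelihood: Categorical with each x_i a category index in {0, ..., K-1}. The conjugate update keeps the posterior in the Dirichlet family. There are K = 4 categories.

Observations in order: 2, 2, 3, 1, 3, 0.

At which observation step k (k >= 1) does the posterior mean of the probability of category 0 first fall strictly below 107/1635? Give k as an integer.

obs 1: x=2 → posterior Dirichlet(7/4, 12, 13/2, 5)
obs 2: x=2 → posterior Dirichlet(7/4, 12, 15/2, 5)
obs 3: x=3 → posterior Dirichlet(7/4, 12, 15/2, 6)
obs 4: x=1 → posterior Dirichlet(7/4, 13, 15/2, 6)
obs 5: x=3 → posterior Dirichlet(7/4, 13, 15/2, 7)
obs 6: x=0 → posterior Dirichlet(11/4, 13, 15/2, 7)

k = 3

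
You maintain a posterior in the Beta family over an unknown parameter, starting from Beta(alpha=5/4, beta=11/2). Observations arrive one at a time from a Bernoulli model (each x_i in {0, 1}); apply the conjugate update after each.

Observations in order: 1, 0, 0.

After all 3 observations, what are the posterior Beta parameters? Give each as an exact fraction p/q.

obs 1: x=1 → posterior Beta(9/4, 11/2)
obs 2: x=0 → posterior Beta(9/4, 13/2)
obs 3: x=0 → posterior Beta(9/4, 15/2)

alpha=9/4, beta=15/2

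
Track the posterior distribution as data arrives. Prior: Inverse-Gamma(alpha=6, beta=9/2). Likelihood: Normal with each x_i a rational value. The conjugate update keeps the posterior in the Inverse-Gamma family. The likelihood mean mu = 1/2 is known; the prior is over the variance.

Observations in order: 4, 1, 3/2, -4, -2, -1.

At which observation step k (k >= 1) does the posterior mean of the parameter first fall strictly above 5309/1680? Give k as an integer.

obs 1: x=4 → posterior Inverse-Gamma(13/2, 85/8)
obs 2: x=1 → posterior Inverse-Gamma(7, 43/4)
obs 3: x=3/2 → posterior Inverse-Gamma(15/2, 45/4)
obs 4: x=-4 → posterior Inverse-Gamma(8, 171/8)
obs 5: x=-2 → posterior Inverse-Gamma(17/2, 49/2)
obs 6: x=-1 → posterior Inverse-Gamma(9, 205/8)

k = 5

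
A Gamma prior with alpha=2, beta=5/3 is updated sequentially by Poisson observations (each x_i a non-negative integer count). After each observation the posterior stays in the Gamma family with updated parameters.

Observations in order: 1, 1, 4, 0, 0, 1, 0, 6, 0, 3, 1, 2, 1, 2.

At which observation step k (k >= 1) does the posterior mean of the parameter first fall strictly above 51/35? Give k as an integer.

obs 1: x=1 → posterior Gamma(3, 8/3)
obs 2: x=1 → posterior Gamma(4, 11/3)
obs 3: x=4 → posterior Gamma(8, 14/3)
obs 4: x=0 → posterior Gamma(8, 17/3)
obs 5: x=0 → posterior Gamma(8, 20/3)
obs 6: x=1 → posterior Gamma(9, 23/3)
obs 7: x=0 → posterior Gamma(9, 26/3)
obs 8: x=6 → posterior Gamma(15, 29/3)
obs 9: x=0 → posterior Gamma(15, 32/3)
obs 10: x=3 → posterior Gamma(18, 35/3)
obs 11: x=1 → posterior Gamma(19, 38/3)
obs 12: x=2 → posterior Gamma(21, 41/3)
obs 13: x=1 → posterior Gamma(22, 44/3)
obs 14: x=2 → posterior Gamma(24, 47/3)

k = 3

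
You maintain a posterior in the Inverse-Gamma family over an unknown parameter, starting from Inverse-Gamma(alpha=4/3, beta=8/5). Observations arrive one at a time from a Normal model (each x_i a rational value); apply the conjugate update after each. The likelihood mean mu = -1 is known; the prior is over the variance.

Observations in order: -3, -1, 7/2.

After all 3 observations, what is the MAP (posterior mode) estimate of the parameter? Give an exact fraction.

obs 1: x=-3 → posterior Inverse-Gamma(11/6, 18/5)
obs 2: x=-1 → posterior Inverse-Gamma(7/3, 18/5)
obs 3: x=7/2 → posterior Inverse-Gamma(17/6, 549/40)

1647/460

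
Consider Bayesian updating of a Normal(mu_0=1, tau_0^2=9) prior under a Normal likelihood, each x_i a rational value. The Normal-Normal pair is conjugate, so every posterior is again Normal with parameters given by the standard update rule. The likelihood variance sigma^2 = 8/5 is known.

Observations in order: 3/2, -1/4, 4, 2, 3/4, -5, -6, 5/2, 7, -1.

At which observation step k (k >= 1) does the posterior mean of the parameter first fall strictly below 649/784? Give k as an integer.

obs 1: x=3/2 → posterior Normal(151/106, 72/53)
obs 2: x=-1/4 → posterior Normal(257/392, 36/49)
obs 3: x=4 → posterior Normal(977/572, 72/143)
obs 4: x=2 → posterior Normal(1337/752, 18/47)
obs 5: x=3/4 → posterior Normal(368/233, 72/233)
obs 6: x=-5 → posterior Normal(143/278, 36/139)
obs 7: x=-6 → posterior Normal(-127/323, 72/323)
obs 8: x=5/2 → posterior Normal(-29/736, 9/46)
obs 9: x=7 → posterior Normal(601/826, 72/413)
obs 10: x=-1 → posterior Normal(511/916, 36/229)

k = 2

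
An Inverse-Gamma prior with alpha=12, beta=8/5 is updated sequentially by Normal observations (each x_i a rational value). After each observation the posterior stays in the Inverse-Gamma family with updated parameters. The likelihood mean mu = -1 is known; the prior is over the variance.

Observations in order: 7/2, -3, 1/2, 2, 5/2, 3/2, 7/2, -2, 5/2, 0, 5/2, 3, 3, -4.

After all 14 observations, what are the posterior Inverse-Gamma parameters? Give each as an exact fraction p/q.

obs 1: x=7/2 → posterior Inverse-Gamma(25/2, 469/40)
obs 2: x=-3 → posterior Inverse-Gamma(13, 549/40)
obs 3: x=1/2 → posterior Inverse-Gamma(27/2, 297/20)
obs 4: x=2 → posterior Inverse-Gamma(14, 387/20)
obs 5: x=5/2 → posterior Inverse-Gamma(29/2, 1019/40)
obs 6: x=3/2 → posterior Inverse-Gamma(15, 143/5)
obs 7: x=7/2 → posterior Inverse-Gamma(31/2, 1549/40)
obs 8: x=-2 → posterior Inverse-Gamma(16, 1569/40)
obs 9: x=5/2 → posterior Inverse-Gamma(33/2, 907/20)
obs 10: x=0 → posterior Inverse-Gamma(17, 917/20)
obs 11: x=5/2 → posterior Inverse-Gamma(35/2, 2079/40)
obs 12: x=3 → posterior Inverse-Gamma(18, 2399/40)
obs 13: x=3 → posterior Inverse-Gamma(37/2, 2719/40)
obs 14: x=-4 → posterior Inverse-Gamma(19, 2899/40)

alpha=19, beta=2899/40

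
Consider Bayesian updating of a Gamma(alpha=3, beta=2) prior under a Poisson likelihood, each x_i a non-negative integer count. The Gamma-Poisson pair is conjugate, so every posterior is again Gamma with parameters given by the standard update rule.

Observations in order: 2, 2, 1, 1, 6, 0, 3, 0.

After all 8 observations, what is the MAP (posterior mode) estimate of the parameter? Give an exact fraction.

17/10

obs 1: x=2 → posterior Gamma(5, 3)
obs 2: x=2 → posterior Gamma(7, 4)
obs 3: x=1 → posterior Gamma(8, 5)
obs 4: x=1 → posterior Gamma(9, 6)
obs 5: x=6 → posterior Gamma(15, 7)
obs 6: x=0 → posterior Gamma(15, 8)
obs 7: x=3 → posterior Gamma(18, 9)
obs 8: x=0 → posterior Gamma(18, 10)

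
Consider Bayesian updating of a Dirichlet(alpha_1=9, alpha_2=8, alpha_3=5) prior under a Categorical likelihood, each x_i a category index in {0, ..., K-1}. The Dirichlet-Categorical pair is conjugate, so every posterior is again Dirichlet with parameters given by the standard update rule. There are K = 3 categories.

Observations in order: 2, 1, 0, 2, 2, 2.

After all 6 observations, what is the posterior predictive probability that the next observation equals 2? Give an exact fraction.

obs 1: x=2 → posterior Dirichlet(9, 8, 6)
obs 2: x=1 → posterior Dirichlet(9, 9, 6)
obs 3: x=0 → posterior Dirichlet(10, 9, 6)
obs 4: x=2 → posterior Dirichlet(10, 9, 7)
obs 5: x=2 → posterior Dirichlet(10, 9, 8)
obs 6: x=2 → posterior Dirichlet(10, 9, 9)

9/28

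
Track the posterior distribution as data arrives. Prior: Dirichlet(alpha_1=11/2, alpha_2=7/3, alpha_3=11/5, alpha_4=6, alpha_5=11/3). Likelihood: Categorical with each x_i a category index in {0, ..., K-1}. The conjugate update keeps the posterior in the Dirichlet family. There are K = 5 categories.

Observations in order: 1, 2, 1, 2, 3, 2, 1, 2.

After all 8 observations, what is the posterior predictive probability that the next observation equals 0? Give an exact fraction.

55/277

obs 1: x=1 → posterior Dirichlet(11/2, 10/3, 11/5, 6, 11/3)
obs 2: x=2 → posterior Dirichlet(11/2, 10/3, 16/5, 6, 11/3)
obs 3: x=1 → posterior Dirichlet(11/2, 13/3, 16/5, 6, 11/3)
obs 4: x=2 → posterior Dirichlet(11/2, 13/3, 21/5, 6, 11/3)
obs 5: x=3 → posterior Dirichlet(11/2, 13/3, 21/5, 7, 11/3)
obs 6: x=2 → posterior Dirichlet(11/2, 13/3, 26/5, 7, 11/3)
obs 7: x=1 → posterior Dirichlet(11/2, 16/3, 26/5, 7, 11/3)
obs 8: x=2 → posterior Dirichlet(11/2, 16/3, 31/5, 7, 11/3)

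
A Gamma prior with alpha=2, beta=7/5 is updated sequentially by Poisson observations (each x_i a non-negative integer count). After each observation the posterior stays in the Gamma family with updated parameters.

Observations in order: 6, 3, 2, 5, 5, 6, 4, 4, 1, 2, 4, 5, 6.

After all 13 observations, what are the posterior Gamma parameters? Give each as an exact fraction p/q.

alpha=55, beta=72/5

obs 1: x=6 → posterior Gamma(8, 12/5)
obs 2: x=3 → posterior Gamma(11, 17/5)
obs 3: x=2 → posterior Gamma(13, 22/5)
obs 4: x=5 → posterior Gamma(18, 27/5)
obs 5: x=5 → posterior Gamma(23, 32/5)
obs 6: x=6 → posterior Gamma(29, 37/5)
obs 7: x=4 → posterior Gamma(33, 42/5)
obs 8: x=4 → posterior Gamma(37, 47/5)
obs 9: x=1 → posterior Gamma(38, 52/5)
obs 10: x=2 → posterior Gamma(40, 57/5)
obs 11: x=4 → posterior Gamma(44, 62/5)
obs 12: x=5 → posterior Gamma(49, 67/5)
obs 13: x=6 → posterior Gamma(55, 72/5)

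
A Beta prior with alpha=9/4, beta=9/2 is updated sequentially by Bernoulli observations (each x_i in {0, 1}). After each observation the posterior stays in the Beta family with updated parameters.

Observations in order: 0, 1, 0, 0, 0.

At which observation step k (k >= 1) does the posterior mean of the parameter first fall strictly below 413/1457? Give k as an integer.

obs 1: x=0 → posterior Beta(9/4, 11/2)
obs 2: x=1 → posterior Beta(13/4, 11/2)
obs 3: x=0 → posterior Beta(13/4, 13/2)
obs 4: x=0 → posterior Beta(13/4, 15/2)
obs 5: x=0 → posterior Beta(13/4, 17/2)

k = 5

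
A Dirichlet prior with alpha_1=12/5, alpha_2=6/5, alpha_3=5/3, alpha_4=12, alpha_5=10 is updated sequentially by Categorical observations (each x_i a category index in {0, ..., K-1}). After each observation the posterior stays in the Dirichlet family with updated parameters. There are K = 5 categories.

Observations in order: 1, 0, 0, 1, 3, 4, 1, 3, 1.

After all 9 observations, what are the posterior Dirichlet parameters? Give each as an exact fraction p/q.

obs 1: x=1 → posterior Dirichlet(12/5, 11/5, 5/3, 12, 10)
obs 2: x=0 → posterior Dirichlet(17/5, 11/5, 5/3, 12, 10)
obs 3: x=0 → posterior Dirichlet(22/5, 11/5, 5/3, 12, 10)
obs 4: x=1 → posterior Dirichlet(22/5, 16/5, 5/3, 12, 10)
obs 5: x=3 → posterior Dirichlet(22/5, 16/5, 5/3, 13, 10)
obs 6: x=4 → posterior Dirichlet(22/5, 16/5, 5/3, 13, 11)
obs 7: x=1 → posterior Dirichlet(22/5, 21/5, 5/3, 13, 11)
obs 8: x=3 → posterior Dirichlet(22/5, 21/5, 5/3, 14, 11)
obs 9: x=1 → posterior Dirichlet(22/5, 26/5, 5/3, 14, 11)

alpha_1=22/5, alpha_2=26/5, alpha_3=5/3, alpha_4=14, alpha_5=11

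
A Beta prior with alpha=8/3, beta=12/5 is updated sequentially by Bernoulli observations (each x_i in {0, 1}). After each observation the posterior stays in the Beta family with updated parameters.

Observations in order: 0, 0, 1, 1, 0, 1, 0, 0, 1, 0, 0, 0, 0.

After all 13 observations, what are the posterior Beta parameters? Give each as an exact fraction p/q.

obs 1: x=0 → posterior Beta(8/3, 17/5)
obs 2: x=0 → posterior Beta(8/3, 22/5)
obs 3: x=1 → posterior Beta(11/3, 22/5)
obs 4: x=1 → posterior Beta(14/3, 22/5)
obs 5: x=0 → posterior Beta(14/3, 27/5)
obs 6: x=1 → posterior Beta(17/3, 27/5)
obs 7: x=0 → posterior Beta(17/3, 32/5)
obs 8: x=0 → posterior Beta(17/3, 37/5)
obs 9: x=1 → posterior Beta(20/3, 37/5)
obs 10: x=0 → posterior Beta(20/3, 42/5)
obs 11: x=0 → posterior Beta(20/3, 47/5)
obs 12: x=0 → posterior Beta(20/3, 52/5)
obs 13: x=0 → posterior Beta(20/3, 57/5)

alpha=20/3, beta=57/5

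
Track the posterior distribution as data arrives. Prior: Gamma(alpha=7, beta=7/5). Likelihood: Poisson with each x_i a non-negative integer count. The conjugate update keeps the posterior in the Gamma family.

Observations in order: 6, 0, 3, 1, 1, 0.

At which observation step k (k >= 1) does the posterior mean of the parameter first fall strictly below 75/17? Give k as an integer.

k = 2

obs 1: x=6 → posterior Gamma(13, 12/5)
obs 2: x=0 → posterior Gamma(13, 17/5)
obs 3: x=3 → posterior Gamma(16, 22/5)
obs 4: x=1 → posterior Gamma(17, 27/5)
obs 5: x=1 → posterior Gamma(18, 32/5)
obs 6: x=0 → posterior Gamma(18, 37/5)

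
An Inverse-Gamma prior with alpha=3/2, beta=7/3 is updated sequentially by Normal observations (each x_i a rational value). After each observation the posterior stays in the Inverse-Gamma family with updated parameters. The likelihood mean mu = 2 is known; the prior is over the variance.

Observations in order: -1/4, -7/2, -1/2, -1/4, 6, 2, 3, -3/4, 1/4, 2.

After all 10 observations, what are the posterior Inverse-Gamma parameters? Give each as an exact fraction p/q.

obs 1: x=-1/4 → posterior Inverse-Gamma(2, 467/96)
obs 2: x=-7/2 → posterior Inverse-Gamma(5/2, 1919/96)
obs 3: x=-1/2 → posterior Inverse-Gamma(3, 2219/96)
obs 4: x=-1/4 → posterior Inverse-Gamma(7/2, 1231/48)
obs 5: x=6 → posterior Inverse-Gamma(4, 1615/48)
obs 6: x=2 → posterior Inverse-Gamma(9/2, 1615/48)
obs 7: x=3 → posterior Inverse-Gamma(5, 1639/48)
obs 8: x=-3/4 → posterior Inverse-Gamma(11/2, 3641/96)
obs 9: x=1/4 → posterior Inverse-Gamma(6, 947/24)
obs 10: x=2 → posterior Inverse-Gamma(13/2, 947/24)

alpha=13/2, beta=947/24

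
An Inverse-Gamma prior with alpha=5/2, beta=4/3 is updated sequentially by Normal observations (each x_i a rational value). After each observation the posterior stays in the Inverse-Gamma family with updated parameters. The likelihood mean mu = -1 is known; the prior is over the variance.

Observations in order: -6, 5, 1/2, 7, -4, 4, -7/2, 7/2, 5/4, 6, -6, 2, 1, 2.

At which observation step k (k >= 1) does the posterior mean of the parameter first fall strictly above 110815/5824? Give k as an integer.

obs 1: x=-6 → posterior Inverse-Gamma(3, 83/6)
obs 2: x=5 → posterior Inverse-Gamma(7/2, 191/6)
obs 3: x=1/2 → posterior Inverse-Gamma(4, 791/24)
obs 4: x=7 → posterior Inverse-Gamma(9/2, 1559/24)
obs 5: x=-4 → posterior Inverse-Gamma(5, 1667/24)
obs 6: x=4 → posterior Inverse-Gamma(11/2, 1967/24)
obs 7: x=-7/2 → posterior Inverse-Gamma(6, 1021/12)
obs 8: x=7/2 → posterior Inverse-Gamma(13/2, 2285/24)
obs 9: x=5/4 → posterior Inverse-Gamma(7, 9383/96)
obs 10: x=6 → posterior Inverse-Gamma(15/2, 11735/96)
obs 11: x=-6 → posterior Inverse-Gamma(8, 12935/96)
obs 12: x=2 → posterior Inverse-Gamma(17/2, 13367/96)
obs 13: x=1 → posterior Inverse-Gamma(9, 13559/96)
obs 14: x=2 → posterior Inverse-Gamma(19/2, 13991/96)

k = 11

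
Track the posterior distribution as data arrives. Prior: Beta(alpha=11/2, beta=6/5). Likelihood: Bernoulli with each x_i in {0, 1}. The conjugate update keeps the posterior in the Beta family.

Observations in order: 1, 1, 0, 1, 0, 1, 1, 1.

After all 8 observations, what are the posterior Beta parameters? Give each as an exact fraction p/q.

alpha=23/2, beta=16/5

obs 1: x=1 → posterior Beta(13/2, 6/5)
obs 2: x=1 → posterior Beta(15/2, 6/5)
obs 3: x=0 → posterior Beta(15/2, 11/5)
obs 4: x=1 → posterior Beta(17/2, 11/5)
obs 5: x=0 → posterior Beta(17/2, 16/5)
obs 6: x=1 → posterior Beta(19/2, 16/5)
obs 7: x=1 → posterior Beta(21/2, 16/5)
obs 8: x=1 → posterior Beta(23/2, 16/5)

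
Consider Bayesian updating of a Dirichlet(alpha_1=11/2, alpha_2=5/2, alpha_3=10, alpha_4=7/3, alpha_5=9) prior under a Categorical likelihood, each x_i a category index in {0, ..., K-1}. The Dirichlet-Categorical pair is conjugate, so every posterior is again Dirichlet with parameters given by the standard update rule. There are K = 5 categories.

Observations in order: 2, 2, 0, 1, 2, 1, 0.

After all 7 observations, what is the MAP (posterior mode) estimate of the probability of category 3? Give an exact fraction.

obs 1: x=2 → posterior Dirichlet(11/2, 5/2, 11, 7/3, 9)
obs 2: x=2 → posterior Dirichlet(11/2, 5/2, 12, 7/3, 9)
obs 3: x=0 → posterior Dirichlet(13/2, 5/2, 12, 7/3, 9)
obs 4: x=1 → posterior Dirichlet(13/2, 7/2, 12, 7/3, 9)
obs 5: x=2 → posterior Dirichlet(13/2, 7/2, 13, 7/3, 9)
obs 6: x=1 → posterior Dirichlet(13/2, 9/2, 13, 7/3, 9)
obs 7: x=0 → posterior Dirichlet(15/2, 9/2, 13, 7/3, 9)

2/47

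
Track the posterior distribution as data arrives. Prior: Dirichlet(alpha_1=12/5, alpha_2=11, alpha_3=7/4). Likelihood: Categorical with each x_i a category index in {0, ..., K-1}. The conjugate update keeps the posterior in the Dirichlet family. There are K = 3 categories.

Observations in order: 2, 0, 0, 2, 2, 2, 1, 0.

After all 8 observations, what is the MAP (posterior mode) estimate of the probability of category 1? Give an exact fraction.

220/403

obs 1: x=2 → posterior Dirichlet(12/5, 11, 11/4)
obs 2: x=0 → posterior Dirichlet(17/5, 11, 11/4)
obs 3: x=0 → posterior Dirichlet(22/5, 11, 11/4)
obs 4: x=2 → posterior Dirichlet(22/5, 11, 15/4)
obs 5: x=2 → posterior Dirichlet(22/5, 11, 19/4)
obs 6: x=2 → posterior Dirichlet(22/5, 11, 23/4)
obs 7: x=1 → posterior Dirichlet(22/5, 12, 23/4)
obs 8: x=0 → posterior Dirichlet(27/5, 12, 23/4)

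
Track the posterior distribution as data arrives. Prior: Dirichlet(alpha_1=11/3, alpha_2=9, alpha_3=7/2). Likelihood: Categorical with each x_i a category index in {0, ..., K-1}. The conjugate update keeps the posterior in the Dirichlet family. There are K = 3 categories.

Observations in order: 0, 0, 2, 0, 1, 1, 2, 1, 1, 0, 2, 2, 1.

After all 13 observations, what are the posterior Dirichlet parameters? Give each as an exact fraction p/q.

alpha_1=23/3, alpha_2=14, alpha_3=15/2

obs 1: x=0 → posterior Dirichlet(14/3, 9, 7/2)
obs 2: x=0 → posterior Dirichlet(17/3, 9, 7/2)
obs 3: x=2 → posterior Dirichlet(17/3, 9, 9/2)
obs 4: x=0 → posterior Dirichlet(20/3, 9, 9/2)
obs 5: x=1 → posterior Dirichlet(20/3, 10, 9/2)
obs 6: x=1 → posterior Dirichlet(20/3, 11, 9/2)
obs 7: x=2 → posterior Dirichlet(20/3, 11, 11/2)
obs 8: x=1 → posterior Dirichlet(20/3, 12, 11/2)
obs 9: x=1 → posterior Dirichlet(20/3, 13, 11/2)
obs 10: x=0 → posterior Dirichlet(23/3, 13, 11/2)
obs 11: x=2 → posterior Dirichlet(23/3, 13, 13/2)
obs 12: x=2 → posterior Dirichlet(23/3, 13, 15/2)
obs 13: x=1 → posterior Dirichlet(23/3, 14, 15/2)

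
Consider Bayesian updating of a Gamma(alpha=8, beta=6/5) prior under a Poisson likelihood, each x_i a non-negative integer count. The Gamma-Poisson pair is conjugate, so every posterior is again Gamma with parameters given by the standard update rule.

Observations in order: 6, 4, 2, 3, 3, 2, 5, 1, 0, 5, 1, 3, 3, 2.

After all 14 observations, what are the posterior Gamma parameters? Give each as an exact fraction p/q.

obs 1: x=6 → posterior Gamma(14, 11/5)
obs 2: x=4 → posterior Gamma(18, 16/5)
obs 3: x=2 → posterior Gamma(20, 21/5)
obs 4: x=3 → posterior Gamma(23, 26/5)
obs 5: x=3 → posterior Gamma(26, 31/5)
obs 6: x=2 → posterior Gamma(28, 36/5)
obs 7: x=5 → posterior Gamma(33, 41/5)
obs 8: x=1 → posterior Gamma(34, 46/5)
obs 9: x=0 → posterior Gamma(34, 51/5)
obs 10: x=5 → posterior Gamma(39, 56/5)
obs 11: x=1 → posterior Gamma(40, 61/5)
obs 12: x=3 → posterior Gamma(43, 66/5)
obs 13: x=3 → posterior Gamma(46, 71/5)
obs 14: x=2 → posterior Gamma(48, 76/5)

alpha=48, beta=76/5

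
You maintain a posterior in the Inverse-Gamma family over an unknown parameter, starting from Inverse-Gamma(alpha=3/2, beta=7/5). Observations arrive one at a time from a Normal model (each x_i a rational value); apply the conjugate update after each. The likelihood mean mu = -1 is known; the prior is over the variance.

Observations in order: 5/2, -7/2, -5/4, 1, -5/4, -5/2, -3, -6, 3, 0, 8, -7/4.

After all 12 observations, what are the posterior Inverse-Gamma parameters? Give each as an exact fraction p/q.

obs 1: x=5/2 → posterior Inverse-Gamma(2, 301/40)
obs 2: x=-7/2 → posterior Inverse-Gamma(5/2, 213/20)
obs 3: x=-5/4 → posterior Inverse-Gamma(3, 1709/160)
obs 4: x=1 → posterior Inverse-Gamma(7/2, 2029/160)
obs 5: x=-5/4 → posterior Inverse-Gamma(4, 1017/80)
obs 6: x=-5/2 → posterior Inverse-Gamma(9/2, 1107/80)
obs 7: x=-3 → posterior Inverse-Gamma(5, 1267/80)
obs 8: x=-6 → posterior Inverse-Gamma(11/2, 2267/80)
obs 9: x=3 → posterior Inverse-Gamma(6, 2907/80)
obs 10: x=0 → posterior Inverse-Gamma(13/2, 2947/80)
obs 11: x=8 → posterior Inverse-Gamma(7, 6187/80)
obs 12: x=-7/4 → posterior Inverse-Gamma(15/2, 12419/160)

alpha=15/2, beta=12419/160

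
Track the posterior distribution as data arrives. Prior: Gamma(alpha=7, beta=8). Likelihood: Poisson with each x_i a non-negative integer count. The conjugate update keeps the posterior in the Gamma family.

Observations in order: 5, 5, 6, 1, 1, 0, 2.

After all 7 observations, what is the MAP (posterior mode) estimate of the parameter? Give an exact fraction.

26/15

obs 1: x=5 → posterior Gamma(12, 9)
obs 2: x=5 → posterior Gamma(17, 10)
obs 3: x=6 → posterior Gamma(23, 11)
obs 4: x=1 → posterior Gamma(24, 12)
obs 5: x=1 → posterior Gamma(25, 13)
obs 6: x=0 → posterior Gamma(25, 14)
obs 7: x=2 → posterior Gamma(27, 15)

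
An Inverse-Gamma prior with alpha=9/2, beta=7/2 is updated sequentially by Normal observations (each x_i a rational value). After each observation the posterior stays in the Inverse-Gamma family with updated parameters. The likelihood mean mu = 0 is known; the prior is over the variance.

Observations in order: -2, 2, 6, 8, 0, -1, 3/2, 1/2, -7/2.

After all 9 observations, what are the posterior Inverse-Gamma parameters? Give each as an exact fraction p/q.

obs 1: x=-2 → posterior Inverse-Gamma(5, 11/2)
obs 2: x=2 → posterior Inverse-Gamma(11/2, 15/2)
obs 3: x=6 → posterior Inverse-Gamma(6, 51/2)
obs 4: x=8 → posterior Inverse-Gamma(13/2, 115/2)
obs 5: x=0 → posterior Inverse-Gamma(7, 115/2)
obs 6: x=-1 → posterior Inverse-Gamma(15/2, 58)
obs 7: x=3/2 → posterior Inverse-Gamma(8, 473/8)
obs 8: x=1/2 → posterior Inverse-Gamma(17/2, 237/4)
obs 9: x=-7/2 → posterior Inverse-Gamma(9, 523/8)

alpha=9, beta=523/8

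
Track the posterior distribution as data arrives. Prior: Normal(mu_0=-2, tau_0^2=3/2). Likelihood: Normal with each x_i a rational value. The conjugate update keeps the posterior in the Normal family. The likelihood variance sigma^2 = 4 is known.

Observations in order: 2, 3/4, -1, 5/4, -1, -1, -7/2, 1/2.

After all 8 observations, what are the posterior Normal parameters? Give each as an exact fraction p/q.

mu_0=-11/16, tau_0^2=3/8

obs 1: x=2 → posterior Normal(-10/11, 12/11)
obs 2: x=3/4 → posterior Normal(-31/56, 6/7)
obs 3: x=-1 → posterior Normal(-43/68, 12/17)
obs 4: x=5/4 → posterior Normal(-7/20, 3/5)
obs 5: x=-1 → posterior Normal(-10/23, 12/23)
obs 6: x=-1 → posterior Normal(-1/2, 6/13)
obs 7: x=-7/2 → posterior Normal(-47/58, 12/29)
obs 8: x=1/2 → posterior Normal(-11/16, 3/8)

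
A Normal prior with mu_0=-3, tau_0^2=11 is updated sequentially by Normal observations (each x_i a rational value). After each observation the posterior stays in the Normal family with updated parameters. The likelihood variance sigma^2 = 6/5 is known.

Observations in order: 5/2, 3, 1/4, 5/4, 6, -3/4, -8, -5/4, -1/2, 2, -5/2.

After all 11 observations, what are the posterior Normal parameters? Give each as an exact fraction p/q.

obs 1: x=5/2 → posterior Normal(239/122, 66/61)
obs 2: x=3 → posterior Normal(569/232, 33/58)
obs 3: x=1/4 → posterior Normal(1193/684, 22/57)
obs 4: x=5/4 → posterior Normal(367/226, 33/113)
obs 5: x=6 → posterior Normal(697/281, 66/281)
obs 6: x=-3/4 → posterior Normal(2623/1344, 11/56)
obs 7: x=-8 → posterior Normal(863/1564, 66/391)
obs 8: x=-5/4 → posterior Normal(147/446, 33/223)
obs 9: x=-1/2 → posterior Normal(239/1002, 22/167)
obs 10: x=2 → posterior Normal(459/1112, 33/278)
obs 11: x=-5/2 → posterior Normal(92/611, 66/611)

mu_0=92/611, tau_0^2=66/611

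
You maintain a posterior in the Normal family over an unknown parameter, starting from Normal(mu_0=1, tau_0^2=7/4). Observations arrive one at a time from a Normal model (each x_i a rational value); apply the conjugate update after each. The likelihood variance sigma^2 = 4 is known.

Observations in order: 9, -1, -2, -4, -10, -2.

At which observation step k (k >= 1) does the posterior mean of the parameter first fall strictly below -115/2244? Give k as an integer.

obs 1: x=9 → posterior Normal(79/23, 28/23)
obs 2: x=-1 → posterior Normal(12/5, 14/15)
obs 3: x=-2 → posterior Normal(58/37, 28/37)
obs 4: x=-4 → posterior Normal(15/22, 7/11)
obs 5: x=-10 → posterior Normal(-40/51, 28/51)
obs 6: x=-2 → posterior Normal(-27/29, 14/29)

k = 5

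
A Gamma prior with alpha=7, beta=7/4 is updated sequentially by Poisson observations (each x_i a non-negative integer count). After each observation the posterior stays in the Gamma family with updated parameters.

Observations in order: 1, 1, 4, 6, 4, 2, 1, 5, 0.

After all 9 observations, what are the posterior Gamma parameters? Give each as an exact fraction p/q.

alpha=31, beta=43/4

obs 1: x=1 → posterior Gamma(8, 11/4)
obs 2: x=1 → posterior Gamma(9, 15/4)
obs 3: x=4 → posterior Gamma(13, 19/4)
obs 4: x=6 → posterior Gamma(19, 23/4)
obs 5: x=4 → posterior Gamma(23, 27/4)
obs 6: x=2 → posterior Gamma(25, 31/4)
obs 7: x=1 → posterior Gamma(26, 35/4)
obs 8: x=5 → posterior Gamma(31, 39/4)
obs 9: x=0 → posterior Gamma(31, 43/4)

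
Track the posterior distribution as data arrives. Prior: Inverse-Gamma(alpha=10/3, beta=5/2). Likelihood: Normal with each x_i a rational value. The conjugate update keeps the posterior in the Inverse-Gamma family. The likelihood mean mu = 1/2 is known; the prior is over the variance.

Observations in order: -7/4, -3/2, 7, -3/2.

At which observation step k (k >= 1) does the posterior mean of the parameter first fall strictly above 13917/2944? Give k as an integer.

obs 1: x=-7/4 → posterior Inverse-Gamma(23/6, 161/32)
obs 2: x=-3/2 → posterior Inverse-Gamma(13/3, 225/32)
obs 3: x=7 → posterior Inverse-Gamma(29/6, 901/32)
obs 4: x=-3/2 → posterior Inverse-Gamma(16/3, 965/32)

k = 3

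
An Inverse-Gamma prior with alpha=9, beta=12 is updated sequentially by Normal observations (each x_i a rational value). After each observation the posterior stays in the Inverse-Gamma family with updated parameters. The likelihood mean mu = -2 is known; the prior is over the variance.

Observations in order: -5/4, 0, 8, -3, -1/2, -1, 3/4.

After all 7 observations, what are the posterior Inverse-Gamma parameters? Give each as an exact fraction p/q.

obs 1: x=-5/4 → posterior Inverse-Gamma(19/2, 393/32)
obs 2: x=0 → posterior Inverse-Gamma(10, 457/32)
obs 3: x=8 → posterior Inverse-Gamma(21/2, 2057/32)
obs 4: x=-3 → posterior Inverse-Gamma(11, 2073/32)
obs 5: x=-1/2 → posterior Inverse-Gamma(23/2, 2109/32)
obs 6: x=-1 → posterior Inverse-Gamma(12, 2125/32)
obs 7: x=3/4 → posterior Inverse-Gamma(25/2, 1123/16)

alpha=25/2, beta=1123/16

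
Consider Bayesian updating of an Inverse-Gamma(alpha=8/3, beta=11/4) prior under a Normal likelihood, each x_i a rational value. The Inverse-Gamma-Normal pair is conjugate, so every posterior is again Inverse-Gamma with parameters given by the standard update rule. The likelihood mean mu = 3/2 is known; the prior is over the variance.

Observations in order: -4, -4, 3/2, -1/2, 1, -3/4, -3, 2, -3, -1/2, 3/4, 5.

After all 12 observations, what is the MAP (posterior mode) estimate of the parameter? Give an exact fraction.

3189/464

obs 1: x=-4 → posterior Inverse-Gamma(19/6, 143/8)
obs 2: x=-4 → posterior Inverse-Gamma(11/3, 33)
obs 3: x=3/2 → posterior Inverse-Gamma(25/6, 33)
obs 4: x=-1/2 → posterior Inverse-Gamma(14/3, 35)
obs 5: x=1 → posterior Inverse-Gamma(31/6, 281/8)
obs 6: x=-3/4 → posterior Inverse-Gamma(17/3, 1205/32)
obs 7: x=-3 → posterior Inverse-Gamma(37/6, 1529/32)
obs 8: x=2 → posterior Inverse-Gamma(20/3, 1533/32)
obs 9: x=-3 → posterior Inverse-Gamma(43/6, 1857/32)
obs 10: x=-1/2 → posterior Inverse-Gamma(23/3, 1921/32)
obs 11: x=3/4 → posterior Inverse-Gamma(49/6, 965/16)
obs 12: x=5 → posterior Inverse-Gamma(26/3, 1063/16)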